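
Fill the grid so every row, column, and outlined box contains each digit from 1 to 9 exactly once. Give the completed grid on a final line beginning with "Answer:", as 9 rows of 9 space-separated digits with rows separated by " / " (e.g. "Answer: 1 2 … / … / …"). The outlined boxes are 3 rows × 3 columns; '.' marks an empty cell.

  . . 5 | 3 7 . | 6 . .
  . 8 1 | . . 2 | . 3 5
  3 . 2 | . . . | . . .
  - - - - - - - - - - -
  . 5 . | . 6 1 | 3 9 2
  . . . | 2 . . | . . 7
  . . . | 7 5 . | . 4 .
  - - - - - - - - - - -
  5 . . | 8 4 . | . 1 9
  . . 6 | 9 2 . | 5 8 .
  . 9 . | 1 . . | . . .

Step 1. [r1c2∈{4}] r1c2 has the single candidate 4 ⇒ r1c2=4.
Step 2. [r2c5∈{9}] r2c5 is down to just 9. So r2c5=9.
Step 3. [r9c5∈{3}] r9c5 has the single candidate 3. So r9c5=3.
Step 4. [r5c5∈{8}] r5c5 has the single candidate 8, so r5c5=8.
Step 5. [r4c4∈{4}] nothing but 4 survives at r4c4. So r4c4=4.
Step 6. [r5c7∈{1}] r5c7 is down to just 1 ⇒ r5c7=1.
Step 7. [r3c6∈{4,5,6,8}] 4 has one home in col 6: r3c6 ⇒ r3c6=4.
Step 8. [r8c6∈{7}] r8c6 is down to just 7, so r8c6=7.
Step 9. [r6c7∈{8}] r6c7's peers cover all but 8. So r6c7=8.
Step 10. [r6c9∈{6}] r6c9 is down to just 6. So r6c9=6.
Step 11. [r9c9∈{4}] r9c9 is down to just 4. So r9c9=4.
Step 12. [r3c8∈{7}] nothing but 7 survives at r3c8, so r3c8=7.
Step 13. [r7c2∈{2,3,7}] across col 2, 7 lands solely at r7c2, so r7c2=7.
Step 14. [r9c1∈{2,8}] box 7 places 2 nowhere but r9c1 ⇒ r9c1=2.
Step 15. [r7c3∈{3}] r7c3 has the single candidate 3 ⇒ r7c3=3.
Step 16. [r6c3∈{9}] r6c3 has the single candidate 9, so r6c3=9.
Step 17. [r3c2∈{6}] nothing but 6 survives at r3c2. So r3c2=6.
Step 18. [r4c1∈{7,8}] in col 1, 8 fits only at r4c1, so r4c1=8.
Step 19. [r8c2∈{1}] r8c2's peers cover all but 1 ⇒ r8c2=1.
Step 20. [r1c9∈{1,8}] row 1 places 1 nowhere but r1c9 ⇒ r1c9=1.
Step 21. [r6c6∈{3}] r6c6 has the single candidate 3. So r6c6=3.
Step 22. [r5c3∈{4}] r5c3 is down to just 4. So r5c3=4.
Step 23. [r9c8∈{6}] nothing but 6 survives at r9c8. So r9c8=6.
Step 24. [r3c9∈{8}] r3c9 has the single candidate 8, so r3c9=8.
Step 25. [r2c1∈{7}] r2c1 has the single candidate 7, so r2c1=7.
Step 26. [r1c6∈{8}] nothing but 8 survives at r1c6. So r1c6=8.
Step 27. [r5c2∈{3}] only 3 remains possible at r5c2. So r5c2=3.
Step 28. [r5c6∈{9}] r5c6's peers cover all but 9. So r5c6=9.
Step 29. [r9c3∈{8}] nothing but 8 survives at r9c3. So r9c3=8.
Step 30. [r5c8∈{5}] r5c8's peers cover all but 5. So r5c8=5.
Step 31. [r4c3∈{7}] r4c3 has the single candidate 7, so r4c3=7.
Step 32. [r7c7∈{2}] r7c7 has the single candidate 2. So r7c7=2.
Step 33. [r3c4∈{5}] only 5 remains possible at r3c4 ⇒ r3c4=5.
Step 34. [r2c4∈{6}] nothing but 6 survives at r2c4, so r2c4=6.
Step 35. [r9c6∈{5}] r9c6's peers cover all but 5 ⇒ r9c6=5.
Step 36. [r1c8∈{2}] only 2 remains possible at r1c8. So r1c8=2.
Step 37. [r5c1∈{6}] only 6 remains possible at r5c1 ⇒ r5c1=6.
Step 38. [r1c1∈{9}] r1c1 has the single candidate 9, so r1c1=9.
Step 39. [r8c9∈{3}] r8c9 has the single candidate 3 ⇒ r8c9=3.
Step 40. [r6c1∈{1}] r6c1 has the single candidate 1, so r6c1=1.
Step 41. [r6c2∈{2}] r6c2 has the single candidate 2, so r6c2=2.
Step 42. [r8c1∈{4}] r8c1 has the single candidate 4 ⇒ r8c1=4.
Step 43. [r3c7∈{9}] r3c7's peers cover all but 9, so r3c7=9.
Step 44. [r3c5∈{1}] r3c5's peers cover all but 1 ⇒ r3c5=1.
Step 45. [r9c7∈{7}] r9c7's peers cover all but 7. So r9c7=7.
Step 46. [r2c7∈{4}] r2c7's peers cover all but 4. So r2c7=4.
Step 47. [r7c6∈{6}] r7c6 is down to just 6, so r7c6=6.

Answer: 9 4 5 3 7 8 6 2 1 / 7 8 1 6 9 2 4 3 5 / 3 6 2 5 1 4 9 7 8 / 8 5 7 4 6 1 3 9 2 / 6 3 4 2 8 9 1 5 7 / 1 2 9 7 5 3 8 4 6 / 5 7 3 8 4 6 2 1 9 / 4 1 6 9 2 7 5 8 3 / 2 9 8 1 3 5 7 6 4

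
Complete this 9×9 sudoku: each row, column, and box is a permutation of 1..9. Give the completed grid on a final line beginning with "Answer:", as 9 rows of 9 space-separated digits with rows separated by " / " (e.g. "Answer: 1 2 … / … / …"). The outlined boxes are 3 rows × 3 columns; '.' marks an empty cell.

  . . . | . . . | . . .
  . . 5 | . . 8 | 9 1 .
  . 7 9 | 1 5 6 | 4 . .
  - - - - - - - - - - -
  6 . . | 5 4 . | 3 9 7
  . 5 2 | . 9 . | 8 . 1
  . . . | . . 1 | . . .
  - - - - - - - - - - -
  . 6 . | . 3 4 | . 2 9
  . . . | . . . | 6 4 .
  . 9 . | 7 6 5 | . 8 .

Step 1. [r5c1∈{3,4,7}] row 5 places 4 nowhere but r5c1, so r5c1=4.
Step 2. [r9c1∈{1,2,3}] r9c1 is the only open cell in row 9 admitting 2. So r9c1=2.
Step 3. [r2c1∈{3}] nothing but 3 survives at r2c1, so r2c1=3.
Step 4. [r3c1∈{8}] only 8 remains possible at r3c1, so r3c1=8.
Step 5. [r1c8∈{3,5,6,7}] r1c8 is the only open cell in col 8 admitting 7 ⇒ r1c8=7.
Step 6. [r1c5∈{2}] r1c5 is down to just 2 ⇒ r1c5=2.
Step 7. [r7c4∈{8}] nothing but 8 survives at r7c4. So r7c4=8.
Step 8. [r9c9∈{3}] r9c9 is down to just 3, so r9c9=3.
Step 9. [r1c1∈{1}] r1c1 has the single candidate 1 ⇒ r1c1=1.
Step 10. [r8c9∈{5}] only 5 remains possible at r8c9, so r8c9=5.
Step 11. [r8c1∈{7}] r8c1's peers cover all but 7 ⇒ r8c1=7.
Step 12. [r7c3∈{1}] r7c3 is down to just 1 ⇒ r7c3=1.
Step 13. [r4c3∈{8}] r4c3 has the single candidate 8, so r4c3=8.
Step 14. [r5c8∈{6}] nothing but 6 survives at r5c8, so r5c8=6.
Step 15. [r1c2∈{4}] r1c2 has the single candidate 4, so r1c2=4.
Step 16. [r6c7∈{2,5}] 2 has one home in col 7: r6c7 ⇒ r6c7=2.
Step 17. [r6c2∈{3}] r6c2 has the single candidate 3 ⇒ r6c2=3.
Step 18. [r5c4∈{3}] only 3 remains possible at r5c4 ⇒ r5c4=3.
Step 19. [r8c4∈{2,9}] in col 4, 2 fits only at r8c4. So r8c4=2.
Step 20. [r2c9∈{2,6}] in row 2, 6 fits only at r2c9 ⇒ r2c9=6.
Step 21. [r8c6∈{9}] only 9 remains possible at r8c6. So r8c6=9.
Step 22. [r2c5∈{7}] nothing but 7 survives at r2c5, so r2c5=7.
Step 23. [r4c2∈{1}] only 1 remains possible at r4c2, so r4c2=1.
Step 24. [r6c5∈{8}] nothing but 8 survives at r6c5 ⇒ r6c5=8.
Step 25. [r1c3∈{6}] r1c3 has the single candidate 6 ⇒ r1c3=6.
Step 26. [r5c6∈{7}] r5c6 is down to just 7. So r5c6=7.
Step 27. [r6c4∈{6}] r6c4's peers cover all but 6 ⇒ r6c4=6.
Step 28. [r1c9∈{8}] only 8 remains possible at r1c9 ⇒ r1c9=8.
Step 29. [r9c3∈{4}] r9c3 has the single candidate 4, so r9c3=4.
Step 30. [r7c1∈{5}] only 5 remains possible at r7c1 ⇒ r7c1=5.
Step 31. [r6c3∈{7}] nothing but 7 survives at r6c3 ⇒ r6c3=7.
Step 32. [r4c6∈{2}] r4c6's peers cover all but 2 ⇒ r4c6=2.
Step 33. [r1c6∈{3}] r1c6 has the single candidate 3 ⇒ r1c6=3.
Step 34. [r2c2∈{2}] nothing but 2 survives at r2c2. So r2c2=2.
Step 35. [r6c8∈{5}] r6c8 has the single candidate 5, so r6c8=5.
Step 36. [r8c5∈{1}] r8c5 has the single candidate 1, so r8c5=1.
Step 37. [r3c8∈{3}] only 3 remains possible at r3c8. So r3c8=3.
Step 38. [r2c4∈{4}] r2c4's peers cover all but 4. So r2c4=4.
Step 39. [r6c1∈{9}] r6c1's peers cover all but 9. So r6c1=9.
Step 40. [r1c7∈{5}] r1c7's peers cover all but 5, so r1c7=5.
Step 41. [r8c2∈{8}] r8c2 is down to just 8 ⇒ r8c2=8.
Step 42. [r9c7∈{1}] r9c7 is down to just 1 ⇒ r9c7=1.
Step 43. [r6c9∈{4}] r6c9 is down to just 4. So r6c9=4.
Step 44. [r3c9∈{2}] r3c9 has the single candidate 2 ⇒ r3c9=2.
Step 45. [r8c3∈{3}] r8c3 has the single candidate 3, so r8c3=3.
Step 46. [r7c7∈{7}] r7c7 has the single candidate 7, so r7c7=7.
Step 47. [r1c4∈{9}] r1c4 is down to just 9, so r1c4=9.

Answer: 1 4 6 9 2 3 5 7 8 / 3 2 5 4 7 8 9 1 6 / 8 7 9 1 5 6 4 3 2 / 6 1 8 5 4 2 3 9 7 / 4 5 2 3 9 7 8 6 1 / 9 3 7 6 8 1 2 5 4 / 5 6 1 8 3 4 7 2 9 / 7 8 3 2 1 9 6 4 5 / 2 9 4 7 6 5 1 8 3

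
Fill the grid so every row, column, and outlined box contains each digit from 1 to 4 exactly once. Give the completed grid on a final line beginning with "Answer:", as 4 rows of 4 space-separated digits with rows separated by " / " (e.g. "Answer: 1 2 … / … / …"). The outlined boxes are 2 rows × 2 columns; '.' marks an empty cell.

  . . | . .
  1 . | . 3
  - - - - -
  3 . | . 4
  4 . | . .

Step 1. [r1c1∈{2}] nothing but 2 survives at r1c1. So r1c1=2.
Step 2. [r4c4∈{1,2}] across col 4, 2 lands solely at r4c4, so r4c4=2.
Step 3. [r3c3∈{1}] r3c3 has the single candidate 1 ⇒ r3c3=1.
Step 4. [r1c3∈{4}] nothing but 4 survives at r1c3. So r1c3=4.
Step 5. [r2c2∈{4}] r2c2 has the single candidate 4. So r2c2=4.
Step 6. [r4c3∈{3}] only 3 remains possible at r4c3. So r4c3=3.
Step 7. [r4c2∈{1}] r4c2's peers cover all but 1, so r4c2=1.
Step 8. [r1c2∈{3}] r1c2 has the single candidate 3 ⇒ r1c2=3.
Step 9. [r1c4∈{1}] r1c4's peers cover all but 1, so r1c4=1.
Step 10. [r3c2∈{2}] nothing but 2 survives at r3c2. So r3c2=2.
Step 11. [r2c3∈{2}] nothing but 2 survives at r2c3, so r2c3=2.

Answer: 2 3 4 1 / 1 4 2 3 / 3 2 1 4 / 4 1 3 2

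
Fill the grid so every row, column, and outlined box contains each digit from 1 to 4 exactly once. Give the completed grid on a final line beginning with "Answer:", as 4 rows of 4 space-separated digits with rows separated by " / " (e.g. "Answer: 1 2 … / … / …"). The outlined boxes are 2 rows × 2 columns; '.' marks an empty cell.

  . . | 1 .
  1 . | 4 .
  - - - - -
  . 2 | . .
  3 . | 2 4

Step 1. [r1c2∈{3,4}] across col 2, 4 lands solely at r1c2. So r1c2=4.
Step 2. [r1c4∈{2,3}] across row 1, 3 lands solely at r1c4. So r1c4=3.
Step 3. [r4c2∈{1}] r4c2 is down to just 1 ⇒ r4c2=1.
Step 4. [r3c1∈{4}] only 4 remains possible at r3c1, so r3c1=4.
Step 5. [r1c1∈{2}] nothing but 2 survives at r1c1. So r1c1=2.
Step 6. [r2c4∈{2}] r2c4's peers cover all but 2. So r2c4=2.
Step 7. [r3c3∈{3}] r3c3's peers cover all but 3, so r3c3=3.
Step 8. [r2c2∈{3}] r2c2 is down to just 3. So r2c2=3.
Step 9. [r3c4∈{1}] r3c4's peers cover all but 1 ⇒ r3c4=1.

Answer: 2 4 1 3 / 1 3 4 2 / 4 2 3 1 / 3 1 2 4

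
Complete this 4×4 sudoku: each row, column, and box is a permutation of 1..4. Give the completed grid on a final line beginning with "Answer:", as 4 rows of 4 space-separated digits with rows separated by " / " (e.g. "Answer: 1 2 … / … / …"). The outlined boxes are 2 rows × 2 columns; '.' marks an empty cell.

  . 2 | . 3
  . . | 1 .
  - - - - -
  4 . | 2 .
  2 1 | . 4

Step 1. [r2c2∈{3,4}] across row 2, 4 lands solely at r2c2. So r2c2=4.
Step 2. [r4c3∈{3}] r4c3 is down to just 3 ⇒ r4c3=3.
Step 3. [r1c3∈{4}] r1c3's peers cover all but 4. So r1c3=4.
Step 4. [r1c1∈{1}] only 1 remains possible at r1c1 ⇒ r1c1=1.
Step 5. [r2c4∈{2}] r2c4 is down to just 2, so r2c4=2.
Step 6. [r3c4∈{1}] r3c4's peers cover all but 1, so r3c4=1.
Step 7. [r2c1∈{3}] nothing but 3 survives at r2c1. So r2c1=3.
Step 8. [r3c2∈{3}] r3c2's peers cover all but 3 ⇒ r3c2=3.

Answer: 1 2 4 3 / 3 4 1 2 / 4 3 2 1 / 2 1 3 4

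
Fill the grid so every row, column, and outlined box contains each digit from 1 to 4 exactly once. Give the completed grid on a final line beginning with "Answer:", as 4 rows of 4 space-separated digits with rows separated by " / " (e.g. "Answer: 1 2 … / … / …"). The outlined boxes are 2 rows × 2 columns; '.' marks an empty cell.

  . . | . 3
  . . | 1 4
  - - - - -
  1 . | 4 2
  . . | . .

Step 1. [r3c2∈{3}] r3c2 is down to just 3 ⇒ r3c2=3.
Step 2. [r2c2∈{2}] nothing but 2 survives at r2c2, so r2c2=2.
Step 3. [r4c2∈{4}] only 4 remains possible at r4c2, so r4c2=4.
Step 4. [r4c4∈{1}] only 1 remains possible at r4c4 ⇒ r4c4=1.
Step 5. [r1c1∈{4}] r1c1 is down to just 4, so r1c1=4.
Step 6. [r1c2∈{1}] r1c2 is down to just 1 ⇒ r1c2=1.
Step 7. [r4c3∈{3}] r4c3 is down to just 3, so r4c3=3.
Step 8. [r4c1∈{2}] nothing but 2 survives at r4c1, so r4c1=2.
Step 9. [r1c3∈{2}] nothing but 2 survives at r1c3 ⇒ r1c3=2.
Step 10. [r2c1∈{3}] r2c1 has the single candidate 3 ⇒ r2c1=3.

Answer: 4 1 2 3 / 3 2 1 4 / 1 3 4 2 / 2 4 3 1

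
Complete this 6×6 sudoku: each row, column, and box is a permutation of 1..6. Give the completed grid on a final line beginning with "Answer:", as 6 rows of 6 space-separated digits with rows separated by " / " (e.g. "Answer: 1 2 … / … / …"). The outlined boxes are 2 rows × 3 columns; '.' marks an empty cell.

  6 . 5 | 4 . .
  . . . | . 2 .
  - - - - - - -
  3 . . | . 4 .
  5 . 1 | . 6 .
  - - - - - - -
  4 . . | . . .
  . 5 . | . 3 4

Step 1. [r1c5∈{1}] only 1 remains possible at r1c5 ⇒ r1c5=1.
Step 2. [r6c1∈{1,2}] in col 1, 2 fits only at r6c1. So r6c1=2.
Step 3. [r5c2∈{1,3,6}] across box 5, 1 lands solely at r5c2. So r5c2=1.
Step 4. [r3c3∈{2,6}] across col 3, 2 lands solely at r3c3 ⇒ r3c3=2.
Step 5. [r1c6∈{3}] r1c6's peers cover all but 3 ⇒ r1c6=3.
Step 6. [r6c4∈{1,6}] in row 6, 1 fits only at r6c4 ⇒ r6c4=1.
Step 7. [r3c4∈{5}] r3c4's peers cover all but 5. So r3c4=5.
Step 8. [r2c2∈{3,4}] in col 2, 3 fits only at r2c2 ⇒ r2c2=3.
Step 9. [r2c6∈{5,6}] row 2 places 5 nowhere but r2c6. So r2c6=5.
Step 10. [r5c6∈{2,6}] col 6 places 6 nowhere but r5c6, so r5c6=6.
Step 11. [r5c4∈{2}] nothing but 2 survives at r5c4. So r5c4=2.
Step 12. [r6c3∈{6}] r6c3 has the single candidate 6, so r6c3=6.
Step 13. [r4c4∈{3}] r4c4 is down to just 3. So r4c4=3.
Step 14. [r3c6∈{1}] r3c6 has the single candidate 1. So r3c6=1.
Step 15. [r4c6∈{2}] r4c6 is down to just 2. So r4c6=2.
Step 16. [r5c3∈{3}] r5c3's peers cover all but 3. So r5c3=3.
Step 17. [r5c5∈{5}] r5c5 has the single candidate 5. So r5c5=5.
Step 18. [r3c2∈{6}] r3c2's peers cover all but 6. So r3c2=6.
Step 19. [r2c1∈{1}] r2c1 has the single candidate 1. So r2c1=1.
Step 20. [r2c3∈{4}] r2c3 has the single candidate 4, so r2c3=4.
Step 21. [r1c2∈{2}] r1c2 is down to just 2 ⇒ r1c2=2.
Step 22. [r2c4∈{6}] r2c4's peers cover all but 6. So r2c4=6.
Step 23. [r4c2∈{4}] only 4 remains possible at r4c2 ⇒ r4c2=4.

Answer: 6 2 5 4 1 3 / 1 3 4 6 2 5 / 3 6 2 5 4 1 / 5 4 1 3 6 2 / 4 1 3 2 5 6 / 2 5 6 1 3 4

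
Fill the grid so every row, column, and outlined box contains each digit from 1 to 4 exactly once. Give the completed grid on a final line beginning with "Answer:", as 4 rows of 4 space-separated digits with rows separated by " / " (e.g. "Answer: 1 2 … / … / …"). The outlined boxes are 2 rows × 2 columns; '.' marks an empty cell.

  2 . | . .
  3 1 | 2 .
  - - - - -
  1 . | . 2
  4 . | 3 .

Step 1. [r1c3∈{1,4}] col 3 places 1 nowhere but r1c3 ⇒ r1c3=1.
Step 2. [r1c4∈{3,4}] row 1 places 3 nowhere but r1c4, so r1c4=3.
Step 3. [r3c3∈{4}] nothing but 4 survives at r3c3 ⇒ r3c3=4.
Step 4. [r4c4∈{1}] r4c4's peers cover all but 1, so r4c4=1.
Step 5. [r2c4∈{4}] r2c4's peers cover all but 4. So r2c4=4.
Step 6. [r1c2∈{4}] nothing but 4 survives at r1c2 ⇒ r1c2=4.
Step 7. [r3c2∈{3}] nothing but 3 survives at r3c2. So r3c2=3.
Step 8. [r4c2∈{2}] nothing but 2 survives at r4c2. So r4c2=2.

Answer: 2 4 1 3 / 3 1 2 4 / 1 3 4 2 / 4 2 3 1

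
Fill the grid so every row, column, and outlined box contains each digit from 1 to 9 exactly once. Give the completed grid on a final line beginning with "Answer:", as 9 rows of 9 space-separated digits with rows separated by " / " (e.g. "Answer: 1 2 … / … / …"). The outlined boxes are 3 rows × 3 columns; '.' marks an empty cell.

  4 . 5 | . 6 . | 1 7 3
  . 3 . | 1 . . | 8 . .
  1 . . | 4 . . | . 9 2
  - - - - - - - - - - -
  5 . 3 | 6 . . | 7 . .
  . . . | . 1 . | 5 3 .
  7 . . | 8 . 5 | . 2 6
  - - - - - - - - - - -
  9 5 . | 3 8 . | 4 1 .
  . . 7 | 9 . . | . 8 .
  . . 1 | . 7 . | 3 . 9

Step 1. [r4c8∈{4}] r4c8 is down to just 4. So r4c8=4.
Step 2. [r1c4∈{2}] r1c4's peers cover all but 2, so r1c4=2.
Step 3. [r8c7∈{2,6}] r8c7 is the only open cell in col 7 admitting 2. So r8c7=2.
Step 4. [r9c8∈{5,6}] 6 has one home in box 9: r9c8, so r9c8=6.
Step 5. [r5c9∈{8}] only 8 remains possible at r5c9. So r5c9=8.
Step 6. [r4c2∈{1,2,8,9}] row 4 places 8 nowhere but r4c2 ⇒ r4c2=8.
Step 7. [r1c2∈{9}] nothing but 9 survives at r1c2, so r1c2=9.
Step 8. [r2c6∈{7,9}] r2c6 is the only open cell in row 2 admitting 7, so r2c6=7.
Step 9. [r4c5∈{2,9}] across col 5, 2 lands solely at r4c5, so r4c5=2.
Step 10. [r6c5∈{3,4,9}] across row 6, 3 lands solely at r6c5 ⇒ r6c5=3.
Step 11. [r5c6∈{4,9}] box 5 places 4 nowhere but r5c6, so r5c6=4.
Step 12. [r5c3∈{2,6,9}] row 5 places 9 nowhere but r5c3. So r5c3=9.
Step 13. [r9c6∈{2}] r9c6 has the single candidate 2. So r9c6=2.
Step 14. [r3c5∈{5}] r3c5's peers cover all but 5 ⇒ r3c5=5.
Step 15. [r3c3∈{6,8}] r3c3 is the only open cell in col 3 admitting 8 ⇒ r3c3=8.
Step 16. [r7c3∈{2,6}] r7c3 is the only open cell in row 7 admitting 2, so r7c3=2.
Step 17. [r5c2∈{2,6}] in col 2, 2 fits only at r5c2, so r5c2=2.
Step 18. [r2c3∈{6}] r2c3 has the single candidate 6 ⇒ r2c3=6.
Step 19. [r8c2∈{4,6}] across col 2, 6 lands solely at r8c2. So r8c2=6.
Step 20. [r9c2∈{4}] r9c2's peers cover all but 4, so r9c2=4.
Step 21. [r2c8∈{5}] nothing but 5 survives at r2c8. So r2c8=5.
Step 22. [r7c6∈{6}] nothing but 6 survives at r7c6, so r7c6=6.
Step 23. [r2c1∈{2}] r2c1's peers cover all but 2, so r2c1=2.
Step 24. [r7c9∈{7}] nothing but 7 survives at r7c9. So r7c9=7.
Step 25. [r5c1∈{6}] only 6 remains possible at r5c1 ⇒ r5c1=6.
Step 26. [r4c6∈{9}] r4c6 has the single candidate 9. So r4c6=9.
Step 27. [r4c9∈{1}] r4c9 is down to just 1, so r4c9=1.
Step 28. [r2c9∈{4}] only 4 remains possible at r2c9. So r2c9=4.
Step 29. [r2c5∈{9}] r2c5 has the single candidate 9 ⇒ r2c5=9.
Step 30. [r3c6∈{3}] r3c6 has the single candidate 3 ⇒ r3c6=3.
Step 31. [r1c6∈{8}] r1c6 has the single candidate 8 ⇒ r1c6=8.
Step 32. [r8c1∈{3}] nothing but 3 survives at r8c1 ⇒ r8c1=3.
Step 33. [r9c4∈{5}] r9c4's peers cover all but 5, so r9c4=5.
Step 34. [r3c7∈{6}] r3c7 has the single candidate 6, so r3c7=6.
Step 35. [r5c4∈{7}] r5c4 has the single candidate 7 ⇒ r5c4=7.
Step 36. [r8c6∈{1}] r8c6's peers cover all but 1 ⇒ r8c6=1.
Step 37. [r8c5∈{4}] only 4 remains possible at r8c5, so r8c5=4.
Step 38. [r9c1∈{8}] nothing but 8 survives at r9c1 ⇒ r9c1=8.
Step 39. [r8c9∈{5}] r8c9 has the single candidate 5 ⇒ r8c9=5.
Step 40. [r3c2∈{7}] only 7 remains possible at r3c2. So r3c2=7.
Step 41. [r6c2∈{1}] r6c2 is down to just 1. So r6c2=1.
Step 42. [r6c3∈{4}] r6c3's peers cover all but 4. So r6c3=4.
Step 43. [r6c7∈{9}] r6c7 has the single candidate 9 ⇒ r6c7=9.

Answer: 4 9 5 2 6 8 1 7 3 / 2 3 6 1 9 7 8 5 4 / 1 7 8 4 5 3 6 9 2 / 5 8 3 6 2 9 7 4 1 / 6 2 9 7 1 4 5 3 8 / 7 1 4 8 3 5 9 2 6 / 9 5 2 3 8 6 4 1 7 / 3 6 7 9 4 1 2 8 5 / 8 4 1 5 7 2 3 6 9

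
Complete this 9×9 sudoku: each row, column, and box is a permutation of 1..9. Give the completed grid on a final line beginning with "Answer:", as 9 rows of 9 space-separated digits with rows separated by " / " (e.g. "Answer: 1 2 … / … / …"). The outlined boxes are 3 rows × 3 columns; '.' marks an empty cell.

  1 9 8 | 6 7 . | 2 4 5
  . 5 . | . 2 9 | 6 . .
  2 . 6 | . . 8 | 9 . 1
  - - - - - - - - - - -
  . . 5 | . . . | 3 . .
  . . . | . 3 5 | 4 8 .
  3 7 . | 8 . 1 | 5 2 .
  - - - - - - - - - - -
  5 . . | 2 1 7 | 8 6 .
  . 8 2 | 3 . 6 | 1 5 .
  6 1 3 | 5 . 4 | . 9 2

Step 1. [r5c1∈{9}] nothing but 9 survives at r5c1, so r5c1=9.
Step 2. [r6c3∈{4}] r6c3 has the single candidate 4. So r6c3=4.
Step 3. [r4c4∈{4,7,9}] 9 has one home in col 4: r4c4, so r4c4=9.
Step 4. [r3c8∈{3,7}] 7 has one home in row 3: r3c8, so r3c8=7.
Step 5. [r7c2∈{4}] r7c2 is down to just 4, so r7c2=4.
Step 6. [r4c9∈{6,7}] row 4 places 7 nowhere but r4c9 ⇒ r4c9=7.
Step 7. [r2c1∈{4,7}] col 1 places 4 nowhere but r2c1, so r2c1=4.
Step 8. [r5c9∈{6}] r5c9 has the single candidate 6. So r5c9=6.
Step 9. [r4c5∈{4,6}] row 4 places 4 nowhere but r4c5, so r4c5=4.
Step 10. [r4c6∈{2}] nothing but 2 survives at r4c6, so r4c6=2.
Step 11. [r2c9∈{3,8}] in row 2, 8 fits only at r2c9, so r2c9=8.
Step 12. [r3c2∈{3}] r3c2 is down to just 3, so r3c2=3.
Step 13. [r9c7∈{7}] r9c7 has the single candidate 7. So r9c7=7.
Step 14. [r3c5∈{5}] r3c5 is down to just 5 ⇒ r3c5=5.
Step 15. [r5c3∈{1}] only 1 remains possible at r5c3 ⇒ r5c3=1.
Step 16. [r7c9∈{3}] r7c9 has the single candidate 3 ⇒ r7c9=3.
Step 17. [r2c3∈{7}] r2c3 is down to just 7, so r2c3=7.
Step 18. [r8c9∈{4}] nothing but 4 survives at r8c9 ⇒ r8c9=4.
Step 19. [r4c8∈{1}] r4c8 is down to just 1 ⇒ r4c8=1.
Step 20. [r9c5∈{8}] r9c5's peers cover all but 8. So r9c5=8.
Step 21. [r1c6∈{3}] only 3 remains possible at r1c6, so r1c6=3.
Step 22. [r8c1∈{7}] r8c1's peers cover all but 7, so r8c1=7.
Step 23. [r5c2∈{2}] nothing but 2 survives at r5c2 ⇒ r5c2=2.
Step 24. [r4c1∈{8}] r4c1 has the single candidate 8, so r4c1=8.
Step 25. [r2c8∈{3}] only 3 remains possible at r2c8 ⇒ r2c8=3.
Step 26. [r3c4∈{4}] r3c4 has the single candidate 4. So r3c4=4.
Step 27. [r6c9∈{9}] r6c9's peers cover all but 9. So r6c9=9.
Step 28. [r2c4∈{1}] nothing but 1 survives at r2c4 ⇒ r2c4=1.
Step 29. [r7c3∈{9}] only 9 remains possible at r7c3. So r7c3=9.
Step 30. [r8c5∈{9}] nothing but 9 survives at r8c5. So r8c5=9.
Step 31. [r4c2∈{6}] r4c2's peers cover all but 6 ⇒ r4c2=6.
Step 32. [r5c4∈{7}] r5c4 has the single candidate 7. So r5c4=7.
Step 33. [r6c5∈{6}] nothing but 6 survives at r6c5 ⇒ r6c5=6.

Answer: 1 9 8 6 7 3 2 4 5 / 4 5 7 1 2 9 6 3 8 / 2 3 6 4 5 8 9 7 1 / 8 6 5 9 4 2 3 1 7 / 9 2 1 7 3 5 4 8 6 / 3 7 4 8 6 1 5 2 9 / 5 4 9 2 1 7 8 6 3 / 7 8 2 3 9 6 1 5 4 / 6 1 3 5 8 4 7 9 2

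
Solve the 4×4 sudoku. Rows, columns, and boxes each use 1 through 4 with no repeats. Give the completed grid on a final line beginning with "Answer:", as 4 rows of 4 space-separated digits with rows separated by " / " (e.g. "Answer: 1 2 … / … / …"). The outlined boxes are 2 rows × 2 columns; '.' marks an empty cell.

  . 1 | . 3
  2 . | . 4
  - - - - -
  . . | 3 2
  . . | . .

Step 1. [r3c2∈{4}] nothing but 4 survives at r3c2. So r3c2=4.
Step 2. [r4c1∈{1,3}] in col 1, 3 fits only at r4c1 ⇒ r4c1=3.
Step 3. [r4c3∈{1,4}] across row 4, 4 lands solely at r4c3. So r4c3=4.
Step 4. [r4c2∈{2}] r4c2's peers cover all but 2. So r4c2=2.
Step 5. [r3c1∈{1}] r3c1's peers cover all but 1, so r3c1=1.
Step 6. [r2c2∈{3}] r2c2 is down to just 3. So r2c2=3.
Step 7. [r4c4∈{1}] r4c4 has the single candidate 1 ⇒ r4c4=1.
Step 8. [r1c3∈{2}] r1c3 is down to just 2 ⇒ r1c3=2.
Step 9. [r2c3∈{1}] nothing but 1 survives at r2c3. So r2c3=1.
Step 10. [r1c1∈{4}] r1c1 is down to just 4 ⇒ r1c1=4.

Answer: 4 1 2 3 / 2 3 1 4 / 1 4 3 2 / 3 2 4 1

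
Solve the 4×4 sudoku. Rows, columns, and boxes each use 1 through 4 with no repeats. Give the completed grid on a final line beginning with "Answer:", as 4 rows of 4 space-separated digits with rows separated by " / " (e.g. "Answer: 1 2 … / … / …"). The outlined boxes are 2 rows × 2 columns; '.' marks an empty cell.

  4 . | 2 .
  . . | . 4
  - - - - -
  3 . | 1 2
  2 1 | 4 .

Step 1. [r2c3∈{3}] only 3 remains possible at r2c3 ⇒ r2c3=3.
Step 2. [r1c4∈{1}] only 1 remains possible at r1c4. So r1c4=1.
Step 3. [r4c4∈{3}] r4c4's peers cover all but 3. So r4c4=3.
Step 4. [r2c2∈{2}] r2c2 is down to just 2. So r2c2=2.
Step 5. [r3c2∈{4}] r3c2 has the single candidate 4. So r3c2=4.
Step 6. [r2c1∈{1}] r2c1 has the single candidate 1, so r2c1=1.
Step 7. [r1c2∈{3}] only 3 remains possible at r1c2. So r1c2=3.

Answer: 4 3 2 1 / 1 2 3 4 / 3 4 1 2 / 2 1 4 3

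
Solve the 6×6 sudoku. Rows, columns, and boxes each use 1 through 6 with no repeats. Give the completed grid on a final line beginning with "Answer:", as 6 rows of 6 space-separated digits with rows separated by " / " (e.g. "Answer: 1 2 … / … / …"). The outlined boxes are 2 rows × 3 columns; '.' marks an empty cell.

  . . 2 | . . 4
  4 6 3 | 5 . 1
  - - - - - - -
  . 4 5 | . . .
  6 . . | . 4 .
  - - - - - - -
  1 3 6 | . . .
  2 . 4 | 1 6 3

Step 1. [r4c4∈{2,3}] 3 has one home in row 4: r4c4 ⇒ r4c4=3.
Step 2. [r5c5∈{2,5}] 5 has one home in col 5: r5c5 ⇒ r5c5=5.
Step 3. [r5c6∈{2}] r5c6 has the single candidate 2, so r5c6=2.
Step 4. [r1c2∈{1,5}] r1c2 is the only open cell in row 1 admitting 1 ⇒ r1c2=1.
Step 5. [r3c4∈{2,6}] col 4 places 2 nowhere but r3c4. So r3c4=2.
Step 6. [r1c1∈{5}] r1c1 has the single candidate 5 ⇒ r1c1=5.
Step 7. [r1c4∈{6}] r1c4's peers cover all but 6 ⇒ r1c4=6.
Step 8. [r6c2∈{5}] r6c2 is down to just 5. So r6c2=5.
Step 9. [r4c2∈{2}] nothing but 2 survives at r4c2 ⇒ r4c2=2.
Step 10. [r3c1∈{3}] r3c1's peers cover all but 3. So r3c1=3.
Step 11. [r5c4∈{4}] only 4 remains possible at r5c4, so r5c4=4.
Step 12. [r3c5∈{1}] r3c5 is down to just 1. So r3c5=1.
Step 13. [r2c5∈{2}] r2c5 is down to just 2, so r2c5=2.
Step 14. [r4c3∈{1}] r4c3 has the single candidate 1. So r4c3=1.
Step 15. [r4c6∈{5}] r4c6 has the single candidate 5 ⇒ r4c6=5.
Step 16. [r1c5∈{3}] r1c5's peers cover all but 3, so r1c5=3.
Step 17. [r3c6∈{6}] nothing but 6 survives at r3c6 ⇒ r3c6=6.

Answer: 5 1 2 6 3 4 / 4 6 3 5 2 1 / 3 4 5 2 1 6 / 6 2 1 3 4 5 / 1 3 6 4 5 2 / 2 5 4 1 6 3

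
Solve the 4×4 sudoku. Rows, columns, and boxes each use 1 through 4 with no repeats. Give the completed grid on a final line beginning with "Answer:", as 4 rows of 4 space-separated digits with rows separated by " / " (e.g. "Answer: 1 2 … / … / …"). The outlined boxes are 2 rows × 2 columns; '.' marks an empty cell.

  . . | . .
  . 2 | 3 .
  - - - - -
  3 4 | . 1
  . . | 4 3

Step 1. [r2c1∈{1,4}] r2c1 is the only open cell in row 2 admitting 1. So r2c1=1.
Step 2. [r1c4∈{2,4}] col 4 places 2 nowhere but r1c4. So r1c4=2.
Step 3. [r1c2∈{3}] r1c2's peers cover all but 3 ⇒ r1c2=3.
Step 4. [r2c4∈{4}] r2c4's peers cover all but 4. So r2c4=4.
Step 5. [r1c3∈{1}] r1c3 is down to just 1. So r1c3=1.
Step 6. [r1c1∈{4}] only 4 remains possible at r1c1 ⇒ r1c1=4.
Step 7. [r4c2∈{1}] nothing but 1 survives at r4c2, so r4c2=1.
Step 8. [r3c3∈{2}] r3c3's peers cover all but 2 ⇒ r3c3=2.
Step 9. [r4c1∈{2}] r4c1 is down to just 2, so r4c1=2.

Answer: 4 3 1 2 / 1 2 3 4 / 3 4 2 1 / 2 1 4 3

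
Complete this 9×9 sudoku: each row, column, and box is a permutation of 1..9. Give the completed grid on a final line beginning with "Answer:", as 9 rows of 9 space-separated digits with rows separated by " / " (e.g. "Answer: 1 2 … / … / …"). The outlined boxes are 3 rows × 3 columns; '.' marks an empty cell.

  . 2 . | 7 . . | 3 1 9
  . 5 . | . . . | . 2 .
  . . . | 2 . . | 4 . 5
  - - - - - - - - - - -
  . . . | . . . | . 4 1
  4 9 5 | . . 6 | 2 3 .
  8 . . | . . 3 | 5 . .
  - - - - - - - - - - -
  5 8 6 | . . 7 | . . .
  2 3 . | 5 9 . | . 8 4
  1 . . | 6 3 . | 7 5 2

Step 1. [r4c6∈{2,5,8,9}] col 6 places 2 nowhere but r4c6 ⇒ r4c6=2.
Step 2. [r2c4∈{1,3,4,8,9}] across col 4, 3 lands solely at r2c4 ⇒ r2c4=3.
Step 3. [r1c1∈{6}] r1c1 has the single candidate 6, so r1c1=6.
Step 4. [r8c6∈{1}] nothing but 1 survives at r8c6, so r8c6=1.
Step 5. [r9c6∈{4,8}] r9c6 is the only open cell in row 9 admitting 8, so r9c6=8.
Step 6. [r8c3∈{7}] r8c3 has the single candidate 7, so r8c3=7.
Step 7. [r3c6∈{9}] only 9 remains possible at r3c6. So r3c6=9.
Step 8. [r2c6∈{4}] r2c6's peers cover all but 4. So r2c6=4.
Step 9. [r4c5∈{5,7,8}] across row 4, 5 lands solely at r4c5. So r4c5=5.
Step 10. [r1c5∈{8}] only 8 remains possible at r1c5, so r1c5=8.
Step 11. [r3c3∈{1,3,8}] r3c3 is the only open cell in row 3 admitting 8. So r3c3=8.
Step 12. [r7c8∈{9}] only 9 remains possible at r7c8, so r7c8=9.
Step 13. [r6c4∈{1,4,9}] across row 6, 9 lands solely at r6c4, so r6c4=9.
Step 14. [r6c5∈{1,4,7}] r6c5 is the only open cell in row 6 admitting 4, so r6c5=4.
Step 15. [r9c3∈{4,9}] 9 has one home in row 9: r9c3. So r9c3=9.
Step 16. [r2c3∈{1}] only 1 remains possible at r2c3. So r2c3=1.
Step 17. [r3c2∈{7}] r3c2's peers cover all but 7 ⇒ r3c2=7.
Step 18. [r3c8∈{6}] r3c8 is down to just 6 ⇒ r3c8=6.
Step 19. [r6c9∈{6,7}] r6c9 is the only open cell in col 9 admitting 6, so r6c9=6.
Step 20. [r5c4∈{1,8}] 1 has one home in col 4: r5c4, so r5c4=1.
Step 21. [r5c9∈{7,8}] row 5 places 8 nowhere but r5c9 ⇒ r5c9=8.
Step 22. [r4c1∈{3,7}] across row 4, 7 lands solely at r4c1, so r4c1=7.
Step 23. [r5c5∈{7}] nothing but 7 survives at r5c5 ⇒ r5c5=7.
Step 24. [r2c7∈{8}] r2c7 is down to just 8, so r2c7=8.
Step 25. [r7c9∈{3}] r7c9 has the single candidate 3 ⇒ r7c9=3.
Step 26. [r7c4∈{4}] only 4 remains possible at r7c4, so r7c4=4.
Step 27. [r2c5∈{6}] nothing but 6 survives at r2c5 ⇒ r2c5=6.
Step 28. [r6c2∈{1}] r6c2's peers cover all but 1 ⇒ r6c2=1.
Step 29. [r6c8∈{7}] nothing but 7 survives at r6c8, so r6c8=7.
Step 30. [r1c3∈{4}] r1c3 has the single candidate 4, so r1c3=4.
Step 31. [r8c7∈{6}] r8c7 is down to just 6. So r8c7=6.
Step 32. [r9c2∈{4}] r9c2's peers cover all but 4 ⇒ r9c2=4.
Step 33. [r6c3∈{2}] nothing but 2 survives at r6c3, so r6c3=2.
Step 34. [r2c1∈{9}] only 9 remains possible at r2c1, so r2c1=9.
Step 35. [r4c3∈{3}] r4c3 has the single candidate 3, so r4c3=3.
Step 36. [r7c5∈{2}] r7c5 is down to just 2. So r7c5=2.
Step 37. [r3c5∈{1}] r3c5 is down to just 1. So r3c5=1.
Step 38. [r2c9∈{7}] nothing but 7 survives at r2c9, so r2c9=7.
Step 39. [r4c2∈{6}] r4c2 has the single candidate 6 ⇒ r4c2=6.
Step 40. [r7c7∈{1}] only 1 remains possible at r7c7 ⇒ r7c7=1.
Step 41. [r4c7∈{9}] r4c7 has the single candidate 9, so r4c7=9.
Step 42. [r1c6∈{5}] r1c6's peers cover all but 5 ⇒ r1c6=5.
Step 43. [r4c4∈{8}] nothing but 8 survives at r4c4 ⇒ r4c4=8.
Step 44. [r3c1∈{3}] r3c1 has the single candidate 3 ⇒ r3c1=3.

Answer: 6 2 4 7 8 5 3 1 9 / 9 5 1 3 6 4 8 2 7 / 3 7 8 2 1 9 4 6 5 / 7 6 3 8 5 2 9 4 1 / 4 9 5 1 7 6 2 3 8 / 8 1 2 9 4 3 5 7 6 / 5 8 6 4 2 7 1 9 3 / 2 3 7 5 9 1 6 8 4 / 1 4 9 6 3 8 7 5 2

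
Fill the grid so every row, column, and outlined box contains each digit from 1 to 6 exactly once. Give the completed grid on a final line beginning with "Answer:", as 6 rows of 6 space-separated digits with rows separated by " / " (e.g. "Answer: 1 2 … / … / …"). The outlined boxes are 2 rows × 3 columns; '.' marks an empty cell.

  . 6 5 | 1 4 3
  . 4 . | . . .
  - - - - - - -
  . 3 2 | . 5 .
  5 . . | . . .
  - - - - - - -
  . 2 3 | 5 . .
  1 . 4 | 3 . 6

Step 1. [r4c3∈{1,6}] across col 3, 6 lands solely at r4c3. So r4c3=6.
Step 2. [r3c6∈{1,4}] 1 has one home in row 3: r3c6 ⇒ r3c6=1.
Step 3. [r3c4∈{4,6}] row 3 places 6 nowhere but r3c4. So r3c4=6.
Step 4. [r2c4∈{2}] r2c4 is down to just 2, so r2c4=2.
Step 5. [r4c6∈{2,4}] col 6 places 2 nowhere but r4c6, so r4c6=2.
Step 6. [r4c2∈{1}] r4c2 is down to just 1, so r4c2=1.
Step 7. [r2c3∈{1}] r2c3 is down to just 1, so r2c3=1.
Step 8. [r5c6∈{4}] nothing but 4 survives at r5c6, so r5c6=4.
Step 9. [r2c5∈{6}] nothing but 6 survives at r2c5. So r2c5=6.
Step 10. [r5c5∈{1}] r5c5 has the single candidate 1 ⇒ r5c5=1.
Step 11. [r3c1∈{4}] r3c1 has the single candidate 4. So r3c1=4.
Step 12. [r6c5∈{2}] r6c5 is down to just 2 ⇒ r6c5=2.
Step 13. [r4c4∈{4}] r4c4 has the single candidate 4. So r4c4=4.
Step 14. [r6c2∈{5}] only 5 remains possible at r6c2 ⇒ r6c2=5.
Step 15. [r2c6∈{5}] nothing but 5 survives at r2c6. So r2c6=5.
Step 16. [r2c1∈{3}] nothing but 3 survives at r2c1 ⇒ r2c1=3.
Step 17. [r4c5∈{3}] r4c5's peers cover all but 3 ⇒ r4c5=3.
Step 18. [r1c1∈{2}] r1c1 is down to just 2. So r1c1=2.
Step 19. [r5c1∈{6}] r5c1 has the single candidate 6, so r5c1=6.

Answer: 2 6 5 1 4 3 / 3 4 1 2 6 5 / 4 3 2 6 5 1 / 5 1 6 4 3 2 / 6 2 3 5 1 4 / 1 5 4 3 2 6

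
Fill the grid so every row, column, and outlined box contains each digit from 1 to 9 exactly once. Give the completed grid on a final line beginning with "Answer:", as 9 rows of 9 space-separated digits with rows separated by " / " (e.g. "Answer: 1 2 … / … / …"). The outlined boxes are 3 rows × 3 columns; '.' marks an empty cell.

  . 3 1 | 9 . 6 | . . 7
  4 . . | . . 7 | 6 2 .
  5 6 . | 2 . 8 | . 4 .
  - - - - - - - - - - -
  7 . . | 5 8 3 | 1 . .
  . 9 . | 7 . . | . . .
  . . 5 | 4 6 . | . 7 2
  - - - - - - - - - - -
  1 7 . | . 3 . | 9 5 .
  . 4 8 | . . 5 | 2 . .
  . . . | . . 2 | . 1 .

Step 1. [r3c7∈{3}] only 3 remains possible at r3c7, so r3c7=3.
Step 2. [r6c7∈{8}] r6c7 is down to just 8 ⇒ r6c7=8.
Step 3. [r3c5∈{1}] only 1 remains possible at r3c5 ⇒ r3c5=1.
Step 4. [r6c1∈{3}] r6c1's peers cover all but 3 ⇒ r6c1=3.
Step 5. [r1c7∈{5}] r1c7 has the single candidate 5, so r1c7=5.
Step 6. [r5c7∈{4}] nothing but 4 survives at r5c7, so r5c7=4.
Step 7. [r7c3∈{2,6}] across row 7, 2 lands solely at r7c3. So r7c3=2.
Step 8. [r5c3∈{6}] nothing but 6 survives at r5c3 ⇒ r5c3=6.
Step 9. [r2c3∈{9}] r2c3's peers cover all but 9 ⇒ r2c3=9.
Step 10. [r5c1∈{2,8}] row 5 places 8 nowhere but r5c1, so r5c1=8.
Step 11. [r7c6∈{4}] r7c6 is down to just 4 ⇒ r7c6=4.
Step 12. [r9c9∈{3,4,6,8}] across row 9, 4 lands solely at r9c9 ⇒ r9c9=4.
Step 13. [r7c9∈{6,8}] across box 9, 8 lands solely at r7c9 ⇒ r7c9=8.
Step 14. [r8c5∈{7,9}] r8c5 is the only open cell in row 8 admitting 7. So r8c5=7.
Step 15. [r8c1∈{6,9}] row 8 places 9 nowhere but r8c1, so r8c1=9.
Step 16. [r5c8∈{3}] r5c8's peers cover all but 3. So r5c8=3.
Step 17. [r8c8∈{6}] only 6 remains possible at r8c8, so r8c8=6.
Step 18. [r5c6∈{1}] r5c6 is down to just 1, so r5c6=1.
Step 19. [r9c4∈{6,8}] across row 9, 8 lands solely at r9c4. So r9c4=8.
Step 20. [r3c9∈{9}] r3c9 has the single candidate 9, so r3c9=9.
Step 21. [r9c2∈{5}] r9c2 has the single candidate 5. So r9c2=5.
Step 22. [r4c2∈{2}] r4c2 has the single candidate 2. So r4c2=2.
Step 23. [r9c1∈{6}] r9c1 has the single candidate 6. So r9c1=6.
Step 24. [r9c5∈{9}] r9c5's peers cover all but 9, so r9c5=9.
Step 25. [r5c9∈{5}] r5c9 is down to just 5, so r5c9=5.
Step 26. [r4c9∈{6}] nothing but 6 survives at r4c9, so r4c9=6.
Step 27. [r1c1∈{2}] r1c1 has the single candidate 2, so r1c1=2.
Step 28. [r7c4∈{6}] r7c4 is down to just 6. So r7c4=6.
Step 29. [r2c4∈{3}] r2c4 has the single candidate 3 ⇒ r2c4=3.
Step 30. [r8c9∈{3}] r8c9's peers cover all but 3, so r8c9=3.
Step 31. [r8c4∈{1}] r8c4's peers cover all but 1 ⇒ r8c4=1.
Step 32. [r1c5∈{4}] only 4 remains possible at r1c5. So r1c5=4.
Step 33. [r6c6∈{9}] nothing but 9 survives at r6c6. So r6c6=9.
Step 34. [r2c2∈{8}] r2c2 has the single candidate 8, so r2c2=8.
Step 35. [r3c3∈{7}] only 7 remains possible at r3c3, so r3c3=7.
Step 36. [r2c9∈{1}] only 1 remains possible at r2c9 ⇒ r2c9=1.
Step 37. [r4c3∈{4}] r4c3's peers cover all but 4. So r4c3=4.
Step 38. [r5c5∈{2}] r5c5's peers cover all but 2 ⇒ r5c5=2.
Step 39. [r4c8∈{9}] r4c8's peers cover all but 9. So r4c8=9.
Step 40. [r2c5∈{5}] only 5 remains possible at r2c5 ⇒ r2c5=5.
Step 41. [r9c7∈{7}] r9c7 is down to just 7 ⇒ r9c7=7.
Step 42. [r6c2∈{1}] r6c2 is down to just 1 ⇒ r6c2=1.
Step 43. [r1c8∈{8}] r1c8's peers cover all but 8. So r1c8=8.
Step 44. [r9c3∈{3}] r9c3's peers cover all but 3 ⇒ r9c3=3.

Answer: 2 3 1 9 4 6 5 8 7 / 4 8 9 3 5 7 6 2 1 / 5 6 7 2 1 8 3 4 9 / 7 2 4 5 8 3 1 9 6 / 8 9 6 7 2 1 4 3 5 / 3 1 5 4 6 9 8 7 2 / 1 7 2 6 3 4 9 5 8 / 9 4 8 1 7 5 2 6 3 / 6 5 3 8 9 2 7 1 4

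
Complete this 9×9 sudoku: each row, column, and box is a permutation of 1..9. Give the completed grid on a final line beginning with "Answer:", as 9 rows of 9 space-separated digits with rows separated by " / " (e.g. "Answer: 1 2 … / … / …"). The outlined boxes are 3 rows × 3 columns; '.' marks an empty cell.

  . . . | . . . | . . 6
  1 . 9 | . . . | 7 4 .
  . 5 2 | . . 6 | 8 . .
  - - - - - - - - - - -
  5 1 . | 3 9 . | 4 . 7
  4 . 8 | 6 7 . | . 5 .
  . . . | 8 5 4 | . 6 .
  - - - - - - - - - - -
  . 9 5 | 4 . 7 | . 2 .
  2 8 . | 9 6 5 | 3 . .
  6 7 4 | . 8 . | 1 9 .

Step 1. [r6c9∈{1,2,3,9}] in row 6, 1 fits only at r6c9 ⇒ r6c9=1.
Step 2. [r5c9∈{2,3,9}] 3 has one home in box 6: r5c9. So r5c9=3.
Step 3. [r2c9∈{2,5}] col 9 places 2 nowhere but r2c9. So r2c9=2.
Step 4. [r2c5∈{3}] nothing but 3 survives at r2c5, so r2c5=3.
Step 5. [r1c6∈{1,2,8,9}] in col 6, 9 fits only at r1c6. So r1c6=9.
Step 6. [r7c1∈{3}] r7c1 is down to just 3. So r7c1=3.
Step 7. [r3c1∈{7}] r3c1 is down to just 7 ⇒ r3c1=7.
Step 8. [r3c4∈{1}] r3c4's peers cover all but 1 ⇒ r3c4=1.
Step 9. [r1c3∈{3}] only 3 remains possible at r1c3, so r1c3=3.
Step 10. [r5c2∈{2}] r5c2 has the single candidate 2 ⇒ r5c2=2.
Step 11. [r1c5∈{2,4}] 2 has one home in col 5: r1c5, so r1c5=2.
Step 12. [r2c4∈{5}] r2c4 has the single candidate 5. So r2c4=5.
Step 13. [r4c6∈{2}] only 2 remains possible at r4c6 ⇒ r4c6=2.
Step 14. [r6c7∈{2,9}] 2 has one home in row 6: r6c7, so r6c7=2.
Step 15. [r4c8∈{8}] only 8 remains possible at r4c8 ⇒ r4c8=8.
Step 16. [r2c2∈{6}] r2c2 is down to just 6. So r2c2=6.
Step 17. [r1c4∈{7}] nothing but 7 survives at r1c4 ⇒ r1c4=7.
Step 18. [r9c9∈{5}] r9c9 is down to just 5. So r9c9=5.
Step 19. [r3c8∈{3}] r3c8's peers cover all but 3, so r3c8=3.
Step 20. [r5c7∈{9}] r5c7 is down to just 9 ⇒ r5c7=9.
Step 21. [r8c9∈{4}] r8c9 has the single candidate 4, so r8c9=4.
Step 22. [r7c7∈{6}] r7c7 has the single candidate 6 ⇒ r7c7=6.
Step 23. [r3c9∈{9}] only 9 remains possible at r3c9. So r3c9=9.
Step 24. [r6c1∈{9}] r6c1 has the single candidate 9. So r6c1=9.
Step 25. [r7c9∈{8}] r7c9 has the single candidate 8. So r7c9=8.
Step 26. [r8c3∈{1}] r8c3's peers cover all but 1 ⇒ r8c3=1.
Step 27. [r5c6∈{1}] only 1 remains possible at r5c6, so r5c6=1.
Step 28. [r4c3∈{6}] r4c3 has the single candidate 6 ⇒ r4c3=6.
Step 29. [r2c6∈{8}] r2c6 has the single candidate 8, so r2c6=8.
Step 30. [r9c4∈{2}] r9c4 has the single candidate 2 ⇒ r9c4=2.
Step 31. [r1c1∈{8}] r1c1 is down to just 8, so r1c1=8.
Step 32. [r1c2∈{4}] r1c2 has the single candidate 4. So r1c2=4.
Step 33. [r9c6∈{3}] r9c6 has the single candidate 3. So r9c6=3.
Step 34. [r1c7∈{5}] r1c7 has the single candidate 5 ⇒ r1c7=5.
Step 35. [r7c5∈{1}] r7c5 has the single candidate 1. So r7c5=1.
Step 36. [r3c5∈{4}] r3c5's peers cover all but 4 ⇒ r3c5=4.
Step 37. [r6c2∈{3}] nothing but 3 survives at r6c2. So r6c2=3.
Step 38. [r8c8∈{7}] only 7 remains possible at r8c8, so r8c8=7.
Step 39. [r1c8∈{1}] r1c8 is down to just 1. So r1c8=1.
Step 40. [r6c3∈{7}] nothing but 7 survives at r6c3, so r6c3=7.

Answer: 8 4 3 7 2 9 5 1 6 / 1 6 9 5 3 8 7 4 2 / 7 5 2 1 4 6 8 3 9 / 5 1 6 3 9 2 4 8 7 / 4 2 8 6 7 1 9 5 3 / 9 3 7 8 5 4 2 6 1 / 3 9 5 4 1 7 6 2 8 / 2 8 1 9 6 5 3 7 4 / 6 7 4 2 8 3 1 9 5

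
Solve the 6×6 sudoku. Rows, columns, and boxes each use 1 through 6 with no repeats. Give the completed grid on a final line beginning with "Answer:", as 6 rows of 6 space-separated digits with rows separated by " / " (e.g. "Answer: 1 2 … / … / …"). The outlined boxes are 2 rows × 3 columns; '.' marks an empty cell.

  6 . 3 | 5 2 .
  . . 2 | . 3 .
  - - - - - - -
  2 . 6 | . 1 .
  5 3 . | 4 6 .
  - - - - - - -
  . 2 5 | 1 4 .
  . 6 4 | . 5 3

Step 1. [r2c1∈{1,4}] across col 1, 4 lands solely at r2c1. So r2c1=4.
Step 2. [r1c2∈{1}] r1c2 is down to just 1. So r1c2=1.
Step 3. [r5c6∈{6}] r5c6's peers cover all but 6 ⇒ r5c6=6.
Step 4. [r6c4∈{2}] r6c4 is down to just 2, so r6c4=2.
Step 5. [r3c4∈{3}] only 3 remains possible at r3c4, so r3c4=3.
Step 6. [r1c6∈{4}] r1c6's peers cover all but 4 ⇒ r1c6=4.
Step 7. [r2c4∈{6}] r2c4 is down to just 6 ⇒ r2c4=6.
Step 8. [r6c1∈{1}] r6c1's peers cover all but 1 ⇒ r6c1=1.
Step 9. [r4c6∈{2}] r4c6's peers cover all but 2 ⇒ r4c6=2.
Step 10. [r2c6∈{1}] r2c6 is down to just 1, so r2c6=1.
Step 11. [r4c3∈{1}] only 1 remains possible at r4c3 ⇒ r4c3=1.
Step 12. [r3c6∈{5}] r3c6 is down to just 5. So r3c6=5.
Step 13. [r3c2∈{4}] r3c2 has the single candidate 4. So r3c2=4.
Step 14. [r5c1∈{3}] r5c1 is down to just 3, so r5c1=3.
Step 15. [r2c2∈{5}] r2c2 is down to just 5 ⇒ r2c2=5.

Answer: 6 1 3 5 2 4 / 4 5 2 6 3 1 / 2 4 6 3 1 5 / 5 3 1 4 6 2 / 3 2 5 1 4 6 / 1 6 4 2 5 3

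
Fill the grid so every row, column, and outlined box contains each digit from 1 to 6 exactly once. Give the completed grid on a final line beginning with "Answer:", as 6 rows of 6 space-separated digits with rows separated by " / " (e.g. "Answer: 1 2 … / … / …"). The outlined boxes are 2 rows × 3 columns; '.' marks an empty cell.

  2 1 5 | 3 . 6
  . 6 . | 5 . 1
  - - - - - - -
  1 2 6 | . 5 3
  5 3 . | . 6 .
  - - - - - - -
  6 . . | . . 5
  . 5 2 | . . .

Step 1. [r6c6∈{4}] r6c6 has the single candidate 4. So r6c6=4.
Step 2. [r5c3∈{1,3,4}] in col 3, 1 fits only at r5c3. So r5c3=1.
Step 3. [r4c4∈{1,2,4}] across row 4, 1 lands solely at r4c4 ⇒ r4c4=1.
Step 4. [r2c1∈{3,4}] across col 1, 4 lands solely at r2c1 ⇒ r2c1=4.
Step 5. [r5c5∈{2,3}] across row 5, 3 lands solely at r5c5, so r5c5=3.
Step 6. [r2c3∈{3}] r2c3's peers cover all but 3, so r2c3=3.
Step 7. [r2c5∈{2}] r2c5 has the single candidate 2. So r2c5=2.
Step 8. [r5c4∈{2}] nothing but 2 survives at r5c4, so r5c4=2.
Step 9. [r6c1∈{3}] r6c1 has the single candidate 3 ⇒ r6c1=3.
Step 10. [r3c4∈{4}] nothing but 4 survives at r3c4. So r3c4=4.
Step 11. [r6c4∈{6}] nothing but 6 survives at r6c4 ⇒ r6c4=6.
Step 12. [r1c5∈{4}] nothing but 4 survives at r1c5, so r1c5=4.
Step 13. [r6c5∈{1}] only 1 remains possible at r6c5 ⇒ r6c5=1.
Step 14. [r4c3∈{4}] r4c3's peers cover all but 4, so r4c3=4.
Step 15. [r5c2∈{4}] only 4 remains possible at r5c2 ⇒ r5c2=4.
Step 16. [r4c6∈{2}] r4c6 has the single candidate 2. So r4c6=2.

Answer: 2 1 5 3 4 6 / 4 6 3 5 2 1 / 1 2 6 4 5 3 / 5 3 4 1 6 2 / 6 4 1 2 3 5 / 3 5 2 6 1 4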